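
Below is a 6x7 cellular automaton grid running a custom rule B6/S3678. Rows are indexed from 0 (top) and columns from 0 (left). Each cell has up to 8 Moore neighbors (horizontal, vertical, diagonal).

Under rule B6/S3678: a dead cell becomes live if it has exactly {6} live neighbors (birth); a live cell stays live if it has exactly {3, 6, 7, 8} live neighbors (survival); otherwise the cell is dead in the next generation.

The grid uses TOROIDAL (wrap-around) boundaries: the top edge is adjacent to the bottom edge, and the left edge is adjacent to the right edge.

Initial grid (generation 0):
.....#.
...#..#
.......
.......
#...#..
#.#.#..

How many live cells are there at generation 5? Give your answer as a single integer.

Answer: 0

Derivation:
Simulating step by step:
Generation 0 (given above): 8 live cells
Generation 1: 0 live cells
.......
.......
.......
.......
.......
.......
Generation 2: 0 live cells
.......
.......
.......
.......
.......
.......
Generation 3: 0 live cells
.......
.......
.......
.......
.......
.......
Generation 4: 0 live cells
.......
.......
.......
.......
.......
.......
Generation 5: 0 live cells
.......
.......
.......
.......
.......
.......
Population at generation 5: 0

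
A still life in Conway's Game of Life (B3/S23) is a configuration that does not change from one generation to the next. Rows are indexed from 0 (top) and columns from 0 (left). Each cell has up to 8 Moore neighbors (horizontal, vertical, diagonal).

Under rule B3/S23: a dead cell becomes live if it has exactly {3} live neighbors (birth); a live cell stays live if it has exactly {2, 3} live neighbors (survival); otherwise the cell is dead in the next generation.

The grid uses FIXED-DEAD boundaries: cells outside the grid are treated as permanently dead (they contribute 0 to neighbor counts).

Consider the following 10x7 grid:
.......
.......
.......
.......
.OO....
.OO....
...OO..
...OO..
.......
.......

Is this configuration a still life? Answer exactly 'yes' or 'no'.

Answer: no

Derivation:
Compute generation 1 and compare to generation 0 (given above):
Generation 1:
.......
.......
.......
.......
.OO....
.O.....
....O..
...OO..
.......
.......
Cell (5,2) differs: gen0=1 vs gen1=0 -> NOT a still life.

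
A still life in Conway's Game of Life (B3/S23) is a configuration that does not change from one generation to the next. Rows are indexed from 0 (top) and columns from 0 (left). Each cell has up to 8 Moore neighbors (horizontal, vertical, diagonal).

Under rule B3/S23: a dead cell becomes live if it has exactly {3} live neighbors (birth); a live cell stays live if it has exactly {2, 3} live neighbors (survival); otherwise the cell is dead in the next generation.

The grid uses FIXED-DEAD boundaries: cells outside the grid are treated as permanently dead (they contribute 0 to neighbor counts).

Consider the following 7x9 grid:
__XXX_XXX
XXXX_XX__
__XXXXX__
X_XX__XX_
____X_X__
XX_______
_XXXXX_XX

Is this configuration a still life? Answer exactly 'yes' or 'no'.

Compute generation 1 and compare to generation 0 (given above):
Generation 1:
____X_XX_
_________
X________
_XX____X_
X_XX_XXX_
XX____XX_
XXXXX____
Cell (0,2) differs: gen0=1 vs gen1=0 -> NOT a still life.

Answer: no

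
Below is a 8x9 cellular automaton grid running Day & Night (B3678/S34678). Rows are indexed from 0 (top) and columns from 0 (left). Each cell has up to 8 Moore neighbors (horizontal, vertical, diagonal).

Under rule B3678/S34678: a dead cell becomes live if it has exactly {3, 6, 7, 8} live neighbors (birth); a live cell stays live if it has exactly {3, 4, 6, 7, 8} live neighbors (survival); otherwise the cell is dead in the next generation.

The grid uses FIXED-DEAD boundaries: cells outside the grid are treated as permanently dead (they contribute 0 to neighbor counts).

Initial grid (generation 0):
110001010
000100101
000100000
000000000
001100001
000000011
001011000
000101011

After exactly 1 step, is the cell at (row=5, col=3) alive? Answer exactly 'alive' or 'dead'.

Answer: dead

Derivation:
Simulating step by step:
Generation 0 (given above): 20 live cells
Generation 1: 12 live cells
000000100
001010010
000000000
001100000
000000010
001010000
000110000
000000100

Cell (5,3) at generation 1: 0 -> dead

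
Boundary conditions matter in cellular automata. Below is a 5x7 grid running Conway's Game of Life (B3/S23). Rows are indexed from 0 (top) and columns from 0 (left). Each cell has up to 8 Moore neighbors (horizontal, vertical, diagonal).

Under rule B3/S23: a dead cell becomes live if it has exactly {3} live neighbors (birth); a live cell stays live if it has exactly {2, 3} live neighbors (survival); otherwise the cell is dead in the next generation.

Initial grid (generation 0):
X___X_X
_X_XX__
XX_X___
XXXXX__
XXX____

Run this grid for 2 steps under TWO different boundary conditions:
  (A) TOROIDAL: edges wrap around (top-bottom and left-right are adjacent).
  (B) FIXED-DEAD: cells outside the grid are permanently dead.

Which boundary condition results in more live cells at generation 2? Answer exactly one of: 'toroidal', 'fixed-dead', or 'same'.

Answer: toroidal

Derivation:
Under TOROIDAL boundary, generation 2:
X______
X__X__X
X__X__X
____X__
___X___
Population = 9

Under FIXED-DEAD boundary, generation 2:
__XX_X_
__XX_X_
___X_X_
_______
_______
Population = 8

Comparison: toroidal=9, fixed-dead=8 -> toroidal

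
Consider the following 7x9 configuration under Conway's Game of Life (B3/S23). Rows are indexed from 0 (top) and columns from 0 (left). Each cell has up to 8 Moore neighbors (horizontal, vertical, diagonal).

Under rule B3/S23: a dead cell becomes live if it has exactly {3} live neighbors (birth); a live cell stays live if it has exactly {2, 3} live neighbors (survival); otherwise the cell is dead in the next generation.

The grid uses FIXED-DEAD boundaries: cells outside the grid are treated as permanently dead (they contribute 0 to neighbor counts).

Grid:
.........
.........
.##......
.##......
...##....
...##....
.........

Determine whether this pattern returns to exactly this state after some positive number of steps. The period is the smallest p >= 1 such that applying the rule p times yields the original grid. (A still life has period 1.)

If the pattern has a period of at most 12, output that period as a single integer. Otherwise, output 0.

Simulating and comparing each generation to the original:
Gen 0 (original, given above): 8 live cells
Gen 1: 6 live cells, differs from original
Gen 2: 8 live cells, MATCHES original -> period = 2

Answer: 2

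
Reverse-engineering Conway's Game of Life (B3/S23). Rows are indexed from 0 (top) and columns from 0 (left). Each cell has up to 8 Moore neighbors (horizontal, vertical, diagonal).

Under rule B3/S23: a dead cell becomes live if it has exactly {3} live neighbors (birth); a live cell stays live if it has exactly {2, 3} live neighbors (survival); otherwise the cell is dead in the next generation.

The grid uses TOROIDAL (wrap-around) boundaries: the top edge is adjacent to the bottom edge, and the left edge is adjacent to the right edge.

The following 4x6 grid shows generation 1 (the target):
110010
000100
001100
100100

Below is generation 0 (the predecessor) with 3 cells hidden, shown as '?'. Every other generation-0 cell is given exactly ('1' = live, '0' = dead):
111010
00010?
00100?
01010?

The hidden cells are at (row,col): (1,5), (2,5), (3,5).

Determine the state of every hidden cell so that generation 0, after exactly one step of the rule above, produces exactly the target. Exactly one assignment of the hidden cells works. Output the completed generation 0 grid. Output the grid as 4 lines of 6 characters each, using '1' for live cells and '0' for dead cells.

Hidden generation-0 cells (in order): (1,5), (2,5), (3,5).
A hidden cell only influences target cells in its own 3x3 neighborhood. Try each of the 2^3 = 8 assignments, step the completed generation 0 forward once under B3/S23, and compare with the target:
  (1,5)=0 (2,5)=0 (3,5)=0 -> step reproduces the target at every cell -> ACCEPT
  (1,5)=0 (2,5)=0 (3,5)=1 -> step gives (0,5)='1' but target has '0' -> reject
  (1,5)=0 (2,5)=1 (3,5)=0 -> step gives (1,0)='1' but target has '0' -> reject
  (1,5)=0 (2,5)=1 (3,5)=1 -> step gives (0,5)='1' but target has '0' -> reject
  (1,5)=1 (2,5)=0 (3,5)=0 -> step gives (0,5)='1' but target has '0' -> reject
  (1,5)=1 (2,5)=0 (3,5)=1 -> step gives (0,0)='0' but target has '1' -> reject
  (1,5)=1 (2,5)=1 (3,5)=0 -> step gives (0,5)='1' but target has '0' -> reject
  (1,5)=1 (2,5)=1 (3,5)=1 -> step gives (0,0)='0' but target has '1' -> reject
Unique solution: (1,5)=dead, (2,5)=dead, (3,5)=dead.
Check: live-neighbor counts of every cell in the completed generation 0:
234422
244322
123320
345322
Applying B3/S23 to generation 0 with these counts gives:
110010
000100
001100
100100
which matches the target exactly.

Answer: 111010
000100
001000
010100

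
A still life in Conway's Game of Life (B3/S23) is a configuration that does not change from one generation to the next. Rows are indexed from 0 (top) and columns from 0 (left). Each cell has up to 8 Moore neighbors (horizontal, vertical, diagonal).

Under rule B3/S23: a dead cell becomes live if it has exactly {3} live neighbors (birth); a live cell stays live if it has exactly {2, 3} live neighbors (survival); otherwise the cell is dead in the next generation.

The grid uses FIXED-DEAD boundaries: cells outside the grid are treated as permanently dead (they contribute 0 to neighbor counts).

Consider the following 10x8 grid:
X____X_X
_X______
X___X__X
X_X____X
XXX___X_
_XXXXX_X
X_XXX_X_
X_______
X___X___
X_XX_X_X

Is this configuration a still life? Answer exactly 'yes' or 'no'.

Compute generation 1 and compare to generation 0 (given above):
Generation 1:
________
XX____X_
X_______
X_XX__XX
X___XXXX
_______X
X_____X_
X___XX__
X__XX___
_X_XX___
Cell (0,0) differs: gen0=1 vs gen1=0 -> NOT a still life.

Answer: no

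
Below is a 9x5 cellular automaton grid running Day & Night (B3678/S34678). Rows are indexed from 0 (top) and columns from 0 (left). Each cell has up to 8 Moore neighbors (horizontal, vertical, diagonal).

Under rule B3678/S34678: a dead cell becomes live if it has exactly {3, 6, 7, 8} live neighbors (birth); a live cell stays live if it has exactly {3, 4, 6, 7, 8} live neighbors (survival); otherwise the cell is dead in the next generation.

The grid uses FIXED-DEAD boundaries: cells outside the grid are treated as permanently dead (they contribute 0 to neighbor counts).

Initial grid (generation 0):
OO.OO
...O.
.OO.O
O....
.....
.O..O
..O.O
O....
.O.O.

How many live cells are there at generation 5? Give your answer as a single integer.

Answer: 5

Derivation:
Simulating step by step:
Generation 0 (given above): 16 live cells
Generation 1: 11 live cells
..O..
O..O.
...O.
.O...
.....
...O.
.O.O.
.OOO.
.....
Generation 2: 8 live cells
.....
..O..
..O..
.....
.....
..O..
..OOO
..O..
..O..
Generation 3: 5 live cells
.....
.....
.....
.....
.....
.....
.OOO.
.OO..
.....
Generation 4: 6 live cells
.....
.....
.....
.....
.....
..O..
.OO..
.OOO.
.....
Generation 5: 5 live cells
.....
.....
.....
.....
.....
.O...
.O...
.OO..
..O..
Population at generation 5: 5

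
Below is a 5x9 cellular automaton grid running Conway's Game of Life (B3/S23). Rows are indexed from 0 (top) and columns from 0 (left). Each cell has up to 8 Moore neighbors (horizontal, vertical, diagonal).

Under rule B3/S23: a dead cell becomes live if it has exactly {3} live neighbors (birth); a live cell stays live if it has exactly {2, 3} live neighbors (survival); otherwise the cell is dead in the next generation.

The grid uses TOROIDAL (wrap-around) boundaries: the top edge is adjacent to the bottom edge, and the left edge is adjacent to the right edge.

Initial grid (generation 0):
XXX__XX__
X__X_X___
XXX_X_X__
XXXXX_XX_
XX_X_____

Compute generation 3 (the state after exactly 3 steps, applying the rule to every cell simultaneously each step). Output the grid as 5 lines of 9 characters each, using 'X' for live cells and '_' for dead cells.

Answer: X__XX___X
X___X___X
X_____X_X
X___XXX_X
X___X___X

Derivation:
Simulating step by step:
Generation 0 (given above): 23 live cells
Generation 1: 12 live cells
___X_XX_X
___X____X
______XX_
____X_XX_
_______X_
Generation 2: 13 live cells
____X_X_X
____XX__X
_____XX_X
_____X__X
____X___X
Generation 3: 18 live cells
(generation 3 grid is the final answer)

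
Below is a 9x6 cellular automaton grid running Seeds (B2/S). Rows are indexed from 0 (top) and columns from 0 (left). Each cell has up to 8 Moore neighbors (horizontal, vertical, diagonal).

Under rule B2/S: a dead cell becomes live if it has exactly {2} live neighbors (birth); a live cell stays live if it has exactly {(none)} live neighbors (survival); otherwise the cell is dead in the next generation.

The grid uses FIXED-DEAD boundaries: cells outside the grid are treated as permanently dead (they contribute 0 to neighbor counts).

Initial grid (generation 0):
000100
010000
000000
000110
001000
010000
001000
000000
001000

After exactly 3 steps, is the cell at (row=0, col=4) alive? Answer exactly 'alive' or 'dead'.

Answer: alive

Derivation:
Simulating step by step:
Generation 0 (given above): 8 live cells
Generation 1: 13 live cells
001000
001000
001110
001000
010010
000100
010000
011100
000000
Generation 2: 12 live cells
010100
000010
000000
000001
000000
110010
100010
100000
010100
Generation 3: 19 live cells
001010
001100
000011
000000
110011
000101
000101
001110
101000

Cell (0,4) at generation 3: 1 -> alive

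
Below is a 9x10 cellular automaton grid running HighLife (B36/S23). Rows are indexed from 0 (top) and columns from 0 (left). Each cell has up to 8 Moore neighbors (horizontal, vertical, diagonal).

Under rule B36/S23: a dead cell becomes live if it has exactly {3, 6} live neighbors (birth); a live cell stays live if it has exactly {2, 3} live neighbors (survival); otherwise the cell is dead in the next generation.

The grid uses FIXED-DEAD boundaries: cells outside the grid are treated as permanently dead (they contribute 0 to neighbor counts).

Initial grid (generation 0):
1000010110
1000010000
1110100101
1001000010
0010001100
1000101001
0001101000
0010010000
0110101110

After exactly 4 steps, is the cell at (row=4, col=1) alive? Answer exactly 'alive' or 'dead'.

Answer: alive

Derivation:
Simulating step by step:
Generation 0 (given above): 33 live cells
Generation 1: 33 live cells
0000001000
1000110100
1011100010
1001001010
0101011110
0000101000
0001101000
0110000000
0111011100
Generation 2: 29 live cells
0000011000
0100111100
1010001010
1000001111
0011000010
0010010000
0011100000
0100000100
0101001000
Generation 3: 25 live cells
0000100100
0100100000
1000000001
0011001001
0111001011
0101000000
0111100000
0100100000
0010000000
Generation 4: 17 live cells
0000000000
0000000000
0111000000
0001000101
0100100111
1000000000
1100100000
0100100000
0000000000

Cell (4,1) at generation 4: 1 -> alive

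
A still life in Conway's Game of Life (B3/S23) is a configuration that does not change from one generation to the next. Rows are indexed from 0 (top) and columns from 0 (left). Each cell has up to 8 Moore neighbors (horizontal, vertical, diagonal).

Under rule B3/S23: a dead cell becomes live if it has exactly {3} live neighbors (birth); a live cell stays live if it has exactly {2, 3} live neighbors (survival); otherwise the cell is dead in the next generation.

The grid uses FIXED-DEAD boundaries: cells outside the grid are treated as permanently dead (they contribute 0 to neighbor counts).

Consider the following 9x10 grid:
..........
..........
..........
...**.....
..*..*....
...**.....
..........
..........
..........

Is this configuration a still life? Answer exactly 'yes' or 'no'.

Answer: yes

Derivation:
Compute generation 1 and compare to generation 0 (given above):
Generation 1:
..........
..........
..........
...**.....
..*..*....
...**.....
..........
..........
..........
The grids are IDENTICAL -> still life.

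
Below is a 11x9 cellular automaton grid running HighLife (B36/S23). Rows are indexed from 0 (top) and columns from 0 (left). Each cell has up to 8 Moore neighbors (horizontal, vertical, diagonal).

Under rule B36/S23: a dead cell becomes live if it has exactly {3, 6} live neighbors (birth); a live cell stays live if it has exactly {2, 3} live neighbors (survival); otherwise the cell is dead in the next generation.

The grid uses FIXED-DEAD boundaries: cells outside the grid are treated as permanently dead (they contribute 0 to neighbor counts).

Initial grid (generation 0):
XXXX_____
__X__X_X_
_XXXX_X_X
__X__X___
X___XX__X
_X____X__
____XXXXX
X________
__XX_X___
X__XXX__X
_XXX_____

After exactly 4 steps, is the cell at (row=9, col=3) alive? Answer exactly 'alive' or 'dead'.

Simulating step by step:
Generation 0 (given above): 38 live cells
Generation 1: 36 live cells
_XXX_____
XX_X_XXX_
_X__X_XX_
__X___XX_
_X__XXX__
_____X__X
_____XXX_
___X___X_
_XXX_X___
__X__X___
_XXX_____
Generation 2: 35 live cells
XX_XX_X__
X_XX_X_X_
XX_XX___X
_XXXXX___
____X____
______X__
____XX_XX
___X_X_X_
_X_X__X__
_________
_XXX_____
Generation 3: 36 live cells
XX_XXXX__
_X__XXXX_
X_____X__
XX___X___
__X_X____
____X_XX_
____XX_XX
__XX_X_XX
__X_X_X__
_X_X_____
__X______
Generation 4: 34 live cells
XXXX___X_
_XXX___X_
X___X__X_
XX___X___
_X_XX_X__
____X_XXX
______X__
__X_____X
_X__XXXX_
_X_X_____
__X______

Cell (9,3) at generation 4: 1 -> alive

Answer: alive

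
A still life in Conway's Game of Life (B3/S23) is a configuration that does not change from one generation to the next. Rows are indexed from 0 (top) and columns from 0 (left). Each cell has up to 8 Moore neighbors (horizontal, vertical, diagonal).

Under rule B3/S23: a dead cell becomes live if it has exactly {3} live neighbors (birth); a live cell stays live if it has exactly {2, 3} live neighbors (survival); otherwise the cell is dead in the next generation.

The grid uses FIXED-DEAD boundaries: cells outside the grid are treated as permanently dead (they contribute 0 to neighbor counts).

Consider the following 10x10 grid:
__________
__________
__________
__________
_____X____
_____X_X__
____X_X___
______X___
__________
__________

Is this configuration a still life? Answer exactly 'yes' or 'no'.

Compute generation 1 and compare to generation 0 (given above):
Generation 1:
__________
__________
__________
__________
______X___
____XX____
______XX__
_____X____
__________
__________
Cell (4,5) differs: gen0=1 vs gen1=0 -> NOT a still life.

Answer: no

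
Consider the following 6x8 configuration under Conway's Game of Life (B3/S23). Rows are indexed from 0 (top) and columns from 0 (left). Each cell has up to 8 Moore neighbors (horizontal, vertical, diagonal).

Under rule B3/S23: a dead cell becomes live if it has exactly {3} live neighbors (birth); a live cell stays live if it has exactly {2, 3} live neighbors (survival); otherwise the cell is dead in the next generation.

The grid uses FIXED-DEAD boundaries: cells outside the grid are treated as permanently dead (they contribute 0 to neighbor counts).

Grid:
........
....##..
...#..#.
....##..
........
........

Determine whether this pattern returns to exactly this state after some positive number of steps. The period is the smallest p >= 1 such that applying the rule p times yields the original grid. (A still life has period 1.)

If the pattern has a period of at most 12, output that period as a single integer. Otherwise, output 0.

Simulating and comparing each generation to the original:
Gen 0 (original, given above): 6 live cells
Gen 1: 6 live cells, MATCHES original -> period = 1

Answer: 1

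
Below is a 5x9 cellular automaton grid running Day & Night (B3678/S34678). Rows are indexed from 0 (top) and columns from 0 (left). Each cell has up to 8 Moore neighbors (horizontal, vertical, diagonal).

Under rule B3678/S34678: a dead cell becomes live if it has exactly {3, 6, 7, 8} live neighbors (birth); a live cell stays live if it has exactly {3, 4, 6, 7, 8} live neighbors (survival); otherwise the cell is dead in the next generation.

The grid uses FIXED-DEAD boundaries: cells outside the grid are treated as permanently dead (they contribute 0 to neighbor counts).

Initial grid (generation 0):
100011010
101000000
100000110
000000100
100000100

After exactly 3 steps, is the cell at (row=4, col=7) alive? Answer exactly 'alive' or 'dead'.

Simulating step by step:
Generation 0 (given above): 12 live cells
Generation 1: 6 live cells
010000000
000001010
010000000
000001100
000000000
Generation 2: 1 live cells
000000000
000000000
000001000
000000000
000000000
Generation 3: 0 live cells
000000000
000000000
000000000
000000000
000000000

Cell (4,7) at generation 3: 0 -> dead

Answer: dead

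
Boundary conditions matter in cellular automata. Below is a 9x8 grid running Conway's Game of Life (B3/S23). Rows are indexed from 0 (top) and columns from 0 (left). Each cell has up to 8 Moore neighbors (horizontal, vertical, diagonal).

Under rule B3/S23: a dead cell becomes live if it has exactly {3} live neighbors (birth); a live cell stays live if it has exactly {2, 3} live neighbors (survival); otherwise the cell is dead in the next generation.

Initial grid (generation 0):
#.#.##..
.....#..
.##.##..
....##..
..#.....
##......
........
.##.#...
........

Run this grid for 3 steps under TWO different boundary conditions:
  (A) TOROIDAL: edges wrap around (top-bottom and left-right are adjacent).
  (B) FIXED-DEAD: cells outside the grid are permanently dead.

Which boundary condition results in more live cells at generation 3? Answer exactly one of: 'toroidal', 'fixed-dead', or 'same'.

Under TOROIDAL boundary, generation 3:
......#.
..#...##
.#....#.
.....#..
....#...
..#.....
........
...#....
..##.#..
Population = 13

Under FIXED-DEAD boundary, generation 3:
....##..
..##..#.
.#....#.
.....#..
....#...
..#.....
###.....
........
........
Population = 13

Comparison: toroidal=13, fixed-dead=13 -> same

Answer: same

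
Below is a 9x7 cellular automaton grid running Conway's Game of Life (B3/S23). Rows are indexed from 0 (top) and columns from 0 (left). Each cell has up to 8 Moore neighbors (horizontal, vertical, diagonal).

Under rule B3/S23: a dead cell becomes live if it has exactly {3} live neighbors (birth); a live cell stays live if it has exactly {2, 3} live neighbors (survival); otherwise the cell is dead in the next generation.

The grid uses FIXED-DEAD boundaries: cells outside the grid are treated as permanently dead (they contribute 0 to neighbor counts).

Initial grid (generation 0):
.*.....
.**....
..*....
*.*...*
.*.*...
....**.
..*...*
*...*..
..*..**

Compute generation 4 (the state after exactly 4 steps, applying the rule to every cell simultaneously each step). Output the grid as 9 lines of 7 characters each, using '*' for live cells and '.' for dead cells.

Simulating step by step:
Generation 0 (given above): 18 live cells
Generation 1: 23 live cells
.**....
.**....
..**...
..**...
.*****.
..****.
...**..
.*.*..*
.....*.
Generation 2: 8 live cells
.**....
.......
.......
.......
.*...*.
.*.....
.......
..**.*.
.......
Generation 3: 1 live cells
.......
.......
.......
.......
.......
.......
..*....
.......
.......
Generation 4: 0 live cells
(generation 4 grid is the final answer)

Answer: .......
.......
.......
.......
.......
.......
.......
.......
.......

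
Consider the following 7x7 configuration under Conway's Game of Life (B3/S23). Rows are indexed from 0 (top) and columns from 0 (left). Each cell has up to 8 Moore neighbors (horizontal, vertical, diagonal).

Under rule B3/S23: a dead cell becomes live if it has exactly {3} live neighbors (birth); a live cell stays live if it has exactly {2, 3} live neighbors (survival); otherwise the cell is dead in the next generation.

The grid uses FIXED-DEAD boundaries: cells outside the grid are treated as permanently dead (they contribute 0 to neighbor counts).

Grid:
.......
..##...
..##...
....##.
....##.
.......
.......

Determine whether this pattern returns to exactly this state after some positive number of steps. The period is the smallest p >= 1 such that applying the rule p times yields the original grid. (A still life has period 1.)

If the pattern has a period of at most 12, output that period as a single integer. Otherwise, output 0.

Answer: 2

Derivation:
Simulating and comparing each generation to the original:
Gen 0 (original, given above): 8 live cells
Gen 1: 6 live cells, differs from original
Gen 2: 8 live cells, MATCHES original -> period = 2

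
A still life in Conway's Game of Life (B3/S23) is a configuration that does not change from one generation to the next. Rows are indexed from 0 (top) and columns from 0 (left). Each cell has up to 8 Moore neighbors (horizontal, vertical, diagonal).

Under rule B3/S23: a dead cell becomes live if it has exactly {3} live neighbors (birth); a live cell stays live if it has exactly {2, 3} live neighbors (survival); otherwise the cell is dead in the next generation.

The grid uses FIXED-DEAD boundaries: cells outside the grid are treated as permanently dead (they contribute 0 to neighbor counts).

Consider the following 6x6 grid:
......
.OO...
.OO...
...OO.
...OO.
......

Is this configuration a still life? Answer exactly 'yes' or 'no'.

Compute generation 1 and compare to generation 0 (given above):
Generation 1:
......
.OO...
.O....
....O.
...OO.
......
Cell (2,2) differs: gen0=1 vs gen1=0 -> NOT a still life.

Answer: no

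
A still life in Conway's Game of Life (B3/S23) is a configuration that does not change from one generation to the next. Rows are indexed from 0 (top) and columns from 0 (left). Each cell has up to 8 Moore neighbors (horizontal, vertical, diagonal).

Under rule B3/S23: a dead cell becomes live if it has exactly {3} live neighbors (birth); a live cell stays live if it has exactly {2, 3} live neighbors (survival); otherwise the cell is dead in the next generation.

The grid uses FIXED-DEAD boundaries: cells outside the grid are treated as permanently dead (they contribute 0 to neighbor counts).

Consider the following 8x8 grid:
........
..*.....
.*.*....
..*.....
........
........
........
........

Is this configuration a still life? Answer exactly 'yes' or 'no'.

Answer: yes

Derivation:
Compute generation 1 and compare to generation 0 (given above):
Generation 1:
........
..*.....
.*.*....
..*.....
........
........
........
........
The grids are IDENTICAL -> still life.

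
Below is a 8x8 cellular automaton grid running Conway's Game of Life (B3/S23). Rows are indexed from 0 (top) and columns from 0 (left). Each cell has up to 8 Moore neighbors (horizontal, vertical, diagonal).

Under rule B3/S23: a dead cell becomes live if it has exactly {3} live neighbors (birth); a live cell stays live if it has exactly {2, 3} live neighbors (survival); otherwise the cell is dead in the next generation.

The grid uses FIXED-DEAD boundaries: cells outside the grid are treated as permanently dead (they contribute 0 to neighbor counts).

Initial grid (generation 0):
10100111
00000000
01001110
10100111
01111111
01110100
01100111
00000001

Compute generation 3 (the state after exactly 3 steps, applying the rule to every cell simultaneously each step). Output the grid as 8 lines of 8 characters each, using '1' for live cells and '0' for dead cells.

Answer: 00000010
00000010
11000010
00100000
00100000
11000000
00011011
00000000

Derivation:
Simulating step by step:
Generation 0 (given above): 31 live cells
Generation 1: 17 live cells
00000010
01001001
01001001
10000000
10000001
10000000
01011101
00000001
Generation 2: 17 live cells
00000000
00000111
11000000
11000000
11000000
11001010
00001010
00001010
Generation 3: 13 live cells
(generation 3 grid is the final answer)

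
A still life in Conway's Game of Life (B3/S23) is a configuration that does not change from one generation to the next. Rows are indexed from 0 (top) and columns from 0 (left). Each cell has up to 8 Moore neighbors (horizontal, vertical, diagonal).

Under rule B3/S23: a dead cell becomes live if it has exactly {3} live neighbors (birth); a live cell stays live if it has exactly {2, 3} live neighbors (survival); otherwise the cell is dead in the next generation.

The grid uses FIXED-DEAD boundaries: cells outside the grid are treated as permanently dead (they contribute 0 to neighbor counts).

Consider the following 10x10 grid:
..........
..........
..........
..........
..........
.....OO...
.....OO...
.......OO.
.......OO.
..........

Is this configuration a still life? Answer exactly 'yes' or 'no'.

Compute generation 1 and compare to generation 0 (given above):
Generation 1:
..........
..........
..........
..........
..........
.....OO...
.....O....
........O.
.......OO.
..........
Cell (6,6) differs: gen0=1 vs gen1=0 -> NOT a still life.

Answer: no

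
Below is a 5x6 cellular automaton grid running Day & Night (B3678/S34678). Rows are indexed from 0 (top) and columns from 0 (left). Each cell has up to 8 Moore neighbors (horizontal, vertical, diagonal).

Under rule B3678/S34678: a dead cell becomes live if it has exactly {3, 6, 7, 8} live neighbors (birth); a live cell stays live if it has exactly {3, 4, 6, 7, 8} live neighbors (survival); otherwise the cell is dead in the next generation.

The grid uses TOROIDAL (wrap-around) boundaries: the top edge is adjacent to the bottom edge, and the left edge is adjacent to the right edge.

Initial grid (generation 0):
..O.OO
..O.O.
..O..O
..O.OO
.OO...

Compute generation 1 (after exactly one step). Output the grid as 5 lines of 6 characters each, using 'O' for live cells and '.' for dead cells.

Answer: ..O...
.O..O.
.O...O
O.O...
OOO...

Derivation:
Simulating step by step:
Generation 0 (given above): 12 live cells
Generation 1: 10 live cells
(generation 1 grid is the final answer)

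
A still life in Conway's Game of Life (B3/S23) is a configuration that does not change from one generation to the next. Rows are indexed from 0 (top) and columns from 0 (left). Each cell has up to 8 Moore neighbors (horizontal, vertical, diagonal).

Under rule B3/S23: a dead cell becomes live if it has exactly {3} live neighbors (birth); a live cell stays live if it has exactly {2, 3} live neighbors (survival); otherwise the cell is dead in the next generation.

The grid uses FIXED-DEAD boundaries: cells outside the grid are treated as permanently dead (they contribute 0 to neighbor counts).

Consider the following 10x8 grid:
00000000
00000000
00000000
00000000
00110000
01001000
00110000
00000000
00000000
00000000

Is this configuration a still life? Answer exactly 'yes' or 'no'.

Answer: yes

Derivation:
Compute generation 1 and compare to generation 0 (given above):
Generation 1:
00000000
00000000
00000000
00000000
00110000
01001000
00110000
00000000
00000000
00000000
The grids are IDENTICAL -> still life.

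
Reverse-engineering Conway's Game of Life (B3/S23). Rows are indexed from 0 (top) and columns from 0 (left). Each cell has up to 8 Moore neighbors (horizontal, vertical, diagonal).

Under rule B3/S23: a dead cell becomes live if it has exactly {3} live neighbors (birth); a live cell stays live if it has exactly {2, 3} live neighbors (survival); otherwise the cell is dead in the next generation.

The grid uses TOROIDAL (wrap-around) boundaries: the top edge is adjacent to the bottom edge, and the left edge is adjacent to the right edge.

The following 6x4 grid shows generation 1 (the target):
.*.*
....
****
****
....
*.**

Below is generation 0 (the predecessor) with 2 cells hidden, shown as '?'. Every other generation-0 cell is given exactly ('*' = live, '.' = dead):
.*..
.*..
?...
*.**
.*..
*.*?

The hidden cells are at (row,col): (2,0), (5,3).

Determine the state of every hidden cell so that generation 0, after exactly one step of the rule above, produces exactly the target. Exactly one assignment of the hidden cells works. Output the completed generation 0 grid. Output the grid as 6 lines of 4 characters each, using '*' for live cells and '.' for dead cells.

Hidden generation-0 cells (in order): (2,0), (5,3).
A hidden cell only influences target cells in its own 3x3 neighborhood. Try each of the 2^2 = 4 assignments, step the completed generation 0 forward once under B3/S23, and compare with the target:
  (2,0)=. (5,3)=. -> step gives (0,0)='*' but target has '.' -> reject
  (2,0)=. (5,3)=* -> step reproduces the target at every cell -> ACCEPT
  (2,0)=* (5,3)=. -> step gives (0,0)='*' but target has '.' -> reject
  (2,0)=* (5,3)=* -> step gives (1,0)='*' but target has '.' -> reject
Unique solution: (2,0)=dead, (5,3)=live.
Check: live-neighbor counts of every cell in the completed generation 0:
4343
2120
3333
2322
5456
3432
Applying B3/S23 to generation 0 with these counts gives:
.*.*
....
****
****
....
*.**
which matches the target exactly.

Answer: .*..
.*..
....
*.**
.*..
*.**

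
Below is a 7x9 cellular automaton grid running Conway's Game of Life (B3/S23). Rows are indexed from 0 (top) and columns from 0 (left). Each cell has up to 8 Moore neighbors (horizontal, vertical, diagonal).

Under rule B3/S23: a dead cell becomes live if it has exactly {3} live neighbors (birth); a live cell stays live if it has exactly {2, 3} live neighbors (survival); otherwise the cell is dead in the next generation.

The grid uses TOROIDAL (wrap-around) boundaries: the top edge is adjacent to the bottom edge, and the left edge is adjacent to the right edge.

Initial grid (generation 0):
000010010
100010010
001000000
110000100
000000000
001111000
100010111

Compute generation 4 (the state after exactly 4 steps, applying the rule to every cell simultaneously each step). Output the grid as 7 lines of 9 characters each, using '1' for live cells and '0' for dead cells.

Answer: 011110001
011010010
101000001
000100000
011000000
101000000
110000001

Derivation:
Simulating step by step:
Generation 0 (given above): 18 live cells
Generation 1: 22 live cells
100110000
000100001
100000001
010000000
011111000
000111111
000000111
Generation 2: 17 live cells
100110000
000110001
100000001
010110000
110000010
100000001
100000000
Generation 3: 16 live cells
100110001
000110001
101000001
011000000
011000000
000000000
110000000
Generation 4: 20 live cells
(generation 4 grid is the final answer)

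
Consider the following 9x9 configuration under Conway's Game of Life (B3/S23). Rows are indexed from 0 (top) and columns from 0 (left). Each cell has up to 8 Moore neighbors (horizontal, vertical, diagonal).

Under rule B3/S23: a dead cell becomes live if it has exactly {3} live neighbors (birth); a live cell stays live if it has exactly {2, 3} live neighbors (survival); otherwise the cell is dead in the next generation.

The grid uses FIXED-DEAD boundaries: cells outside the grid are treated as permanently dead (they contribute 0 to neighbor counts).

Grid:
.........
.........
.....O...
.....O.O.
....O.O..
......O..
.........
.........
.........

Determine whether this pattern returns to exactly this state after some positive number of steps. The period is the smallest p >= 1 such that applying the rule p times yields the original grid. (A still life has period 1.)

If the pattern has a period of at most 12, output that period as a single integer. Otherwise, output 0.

Answer: 2

Derivation:
Simulating and comparing each generation to the original:
Gen 0 (original, given above): 6 live cells
Gen 1: 6 live cells, differs from original
Gen 2: 6 live cells, MATCHES original -> period = 2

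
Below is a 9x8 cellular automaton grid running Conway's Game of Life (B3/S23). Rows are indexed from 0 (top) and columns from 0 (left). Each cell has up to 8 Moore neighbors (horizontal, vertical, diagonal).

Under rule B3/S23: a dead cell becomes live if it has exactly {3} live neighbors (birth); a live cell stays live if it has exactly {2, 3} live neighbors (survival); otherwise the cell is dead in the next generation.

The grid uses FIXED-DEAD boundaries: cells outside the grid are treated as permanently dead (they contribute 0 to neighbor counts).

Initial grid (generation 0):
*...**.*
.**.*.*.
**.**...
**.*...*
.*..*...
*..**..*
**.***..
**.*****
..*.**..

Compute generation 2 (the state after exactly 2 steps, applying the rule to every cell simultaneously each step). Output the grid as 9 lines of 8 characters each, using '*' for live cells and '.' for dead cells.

Answer: ..*****.
..*...*.
...***..
...*.*..
........
........
........
.*......
.*......

Derivation:
Simulating step by step:
Generation 0 (given above): 37 live cells
Generation 1: 17 live cells
.*.****.
..*...*.
....**..
...*....
.*..*...
*.......
.......*
*.......
.**.....
Generation 2: 14 live cells
(generation 2 grid is the final answer)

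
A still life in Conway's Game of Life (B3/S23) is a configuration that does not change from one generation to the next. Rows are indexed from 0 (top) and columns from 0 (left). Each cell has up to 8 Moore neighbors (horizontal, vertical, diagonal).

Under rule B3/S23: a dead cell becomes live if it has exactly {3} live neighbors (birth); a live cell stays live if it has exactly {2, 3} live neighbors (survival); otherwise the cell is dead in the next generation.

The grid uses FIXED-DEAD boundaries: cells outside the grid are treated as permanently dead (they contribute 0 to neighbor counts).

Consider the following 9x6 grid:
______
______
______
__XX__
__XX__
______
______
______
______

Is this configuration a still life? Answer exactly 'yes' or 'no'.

Compute generation 1 and compare to generation 0 (given above):
Generation 1:
______
______
______
__XX__
__XX__
______
______
______
______
The grids are IDENTICAL -> still life.

Answer: yes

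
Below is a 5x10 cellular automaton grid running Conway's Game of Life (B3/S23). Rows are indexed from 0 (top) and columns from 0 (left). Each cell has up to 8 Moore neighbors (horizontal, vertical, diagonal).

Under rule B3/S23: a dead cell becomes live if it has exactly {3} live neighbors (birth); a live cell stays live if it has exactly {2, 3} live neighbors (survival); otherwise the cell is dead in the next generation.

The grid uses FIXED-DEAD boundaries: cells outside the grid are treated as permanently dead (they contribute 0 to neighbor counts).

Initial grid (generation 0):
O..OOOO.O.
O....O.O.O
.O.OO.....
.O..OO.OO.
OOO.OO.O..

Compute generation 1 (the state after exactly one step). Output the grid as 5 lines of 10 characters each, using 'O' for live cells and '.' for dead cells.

Answer: ....OOOOO.
OOO....OO.
OOOO...O..
.......OO.
OOOOOO.OO.

Derivation:
Simulating step by step:
Generation 0 (given above): 24 live cells
Generation 1: 25 live cells
(generation 1 grid is the final answer)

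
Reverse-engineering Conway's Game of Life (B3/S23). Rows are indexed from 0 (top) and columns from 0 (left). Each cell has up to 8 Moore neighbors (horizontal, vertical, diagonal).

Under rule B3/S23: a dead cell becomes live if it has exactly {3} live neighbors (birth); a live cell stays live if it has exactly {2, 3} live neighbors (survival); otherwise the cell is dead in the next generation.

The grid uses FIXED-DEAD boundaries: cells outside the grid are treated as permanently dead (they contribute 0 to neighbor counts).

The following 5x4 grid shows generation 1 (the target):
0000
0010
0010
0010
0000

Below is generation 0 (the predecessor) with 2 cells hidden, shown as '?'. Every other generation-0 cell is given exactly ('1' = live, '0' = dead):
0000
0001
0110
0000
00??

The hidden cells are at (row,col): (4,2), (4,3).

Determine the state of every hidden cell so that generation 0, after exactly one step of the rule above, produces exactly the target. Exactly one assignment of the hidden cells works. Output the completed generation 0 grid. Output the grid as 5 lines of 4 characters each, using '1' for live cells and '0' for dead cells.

Answer: 0000
0001
0110
0000
0001

Derivation:
Hidden generation-0 cells (in order): (4,2), (4,3).
A hidden cell only influences target cells in its own 3x3 neighborhood. Try each of the 2^2 = 4 assignments, step the completed generation 0 forward once under B3/S23, and compare with the target:
  (4,2)=0 (4,3)=0 -> step gives (3,2)='0' but target has '1' -> reject
  (4,2)=0 (4,3)=1 -> step reproduces the target at every cell -> ACCEPT
  (4,2)=1 (4,3)=0 -> step gives (3,1)='1' but target has '0' -> reject
  (4,2)=1 (4,3)=1 -> step gives (3,1)='1' but target has '0' -> reject
Unique solution: (4,2)=dead, (4,3)=live.
Check: live-neighbor counts of every cell in the completed generation 0:
0011
1231
1122
1232
0010
Applying B3/S23 to generation 0 with these counts gives:
0000
0010
0010
0010
0000
which matches the target exactly.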